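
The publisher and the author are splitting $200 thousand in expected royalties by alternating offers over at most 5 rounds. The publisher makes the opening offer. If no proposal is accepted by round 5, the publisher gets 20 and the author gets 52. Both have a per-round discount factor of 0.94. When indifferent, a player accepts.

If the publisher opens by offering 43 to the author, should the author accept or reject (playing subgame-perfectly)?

Reject

Round 5 (the publisher proposes): the author gets 52 if talks fail, so the publisher offers 52 and keeps 148.
Round 4 (the author proposes): the publisher can get 148 next round, worth 0.94 × 148 = 139.12 now; the author offers that and keeps 60.88.
Round 3 (the publisher proposes): the author can get 60.88 next round, worth 0.94 × 60.88 = 57.2272 now; the publisher offers that and keeps 142.7728.
Round 2 (the author proposes): the publisher can get 142.7728 next round, worth 0.94 × 142.7728 = 134.206432 now. The author offers 134.206432 and keeps 200 − 134.206432 = 65.793568.
So by rejecting in round 1, the author gets 65.793568 next round, worth 0.94 × 65.793568 = 61.84595392 now.
Offer 43 < 61.84595392, so the author rejects.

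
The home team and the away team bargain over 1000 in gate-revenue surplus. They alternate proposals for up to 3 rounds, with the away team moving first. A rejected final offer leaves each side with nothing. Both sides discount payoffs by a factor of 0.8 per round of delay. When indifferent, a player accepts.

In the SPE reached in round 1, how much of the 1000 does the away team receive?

840

Round 3 (the away team proposes): rejection yields 0 for the home team; the away team offers 0 and keeps 1000.
Round 2 (the home team proposes): the away team can get 1000 next round, worth 0.8 × 1000 = 800 now, so the home team offers 800, keeping 200.
Round 1 (the away team proposes): the home team can get 200 next round, worth 0.8 × 200 = 160 now, so the away team offers 160, keeping 840.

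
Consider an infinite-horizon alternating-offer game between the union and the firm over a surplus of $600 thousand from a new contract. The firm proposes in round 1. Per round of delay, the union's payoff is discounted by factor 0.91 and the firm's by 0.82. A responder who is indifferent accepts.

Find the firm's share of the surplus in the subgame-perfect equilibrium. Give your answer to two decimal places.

In a stationary SPE each proposer offers the other exactly their discounted continuation value.
If the firm keeps x when proposing and the union keeps y when proposing, then x = 600 − 0.91y and y = 600 − 0.82x.
Solving: x = 600(1 − 0.91) / (1 − 0.82·0.91) = 54 / 0.2538 ≈ 212.7660.
The union gets 600 − 212.7660 ≈ 387.2340.

212.77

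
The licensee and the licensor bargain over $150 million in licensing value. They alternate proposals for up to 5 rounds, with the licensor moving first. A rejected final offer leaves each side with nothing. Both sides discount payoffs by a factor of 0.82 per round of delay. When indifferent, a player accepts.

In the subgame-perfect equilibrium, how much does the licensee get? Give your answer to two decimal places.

37.03

Round 5 (the licensor proposes): rejection yields 0 for the licensee; the licensor offers 0 and keeps 150.
Round 4 (the licensee proposes): the licensor can get 150 next round, worth 0.82 × 150 = 123 now, so the licensee offers 123, keeping 27.
Round 3 (the licensor proposes): the licensee can get 27 next round, worth 0.82 × 27 = 22.14 now, so the licensor offers 22.14, keeping 127.86.
Round 2 (the licensee proposes): the licensor can get 127.86 next round, worth 0.82 × 127.86 = 104.8452 now. The licensee offers 104.8452 and keeps 150 − 104.8452 = 45.1548.
Round 1 (the licensor proposes): the licensee can get 45.1548 next round, worth 0.82 × 45.1548 = 37.026936 now. The licensor offers 37.026936 and keeps 150 − 37.026936 = 112.973064.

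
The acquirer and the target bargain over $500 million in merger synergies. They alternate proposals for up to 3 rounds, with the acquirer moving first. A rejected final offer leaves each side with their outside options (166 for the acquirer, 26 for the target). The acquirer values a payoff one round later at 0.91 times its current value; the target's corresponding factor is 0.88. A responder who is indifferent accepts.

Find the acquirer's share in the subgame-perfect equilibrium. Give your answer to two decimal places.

439.58

Round 3 (the acquirer proposes): the target gets 26 if talks fail, so the acquirer offers 26 and keeps 474.
Round 2 (the target proposes): the acquirer can get 474 next round, worth 0.91 × 474 = 431.34 now. The target offers 431.34 and keeps 500 − 431.34 = 68.66.
Round 1 (the acquirer proposes): the target can get 68.66 next round, worth 0.88 × 68.66 = 60.4208 now, so the acquirer offers 60.4208, keeping 439.5792.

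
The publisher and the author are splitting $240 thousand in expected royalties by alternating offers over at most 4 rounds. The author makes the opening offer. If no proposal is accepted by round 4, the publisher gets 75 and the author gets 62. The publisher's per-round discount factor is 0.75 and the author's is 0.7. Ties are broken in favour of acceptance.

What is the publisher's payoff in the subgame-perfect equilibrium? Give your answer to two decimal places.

124.09

Round 4 (the publisher proposes): the author gets 62 if talks fail, so the publisher offers 62 and keeps 178.
Round 3 (the author proposes): the publisher can get 178 next round, worth 0.75 × 178 = 133.5 now. The author offers 133.5 and keeps 240 − 133.5 = 106.5.
Round 2 (the publisher proposes): the author can get 106.5 next round, worth 0.7 × 106.5 = 74.55 now. The publisher offers 74.55 and keeps 240 − 74.55 = 165.45.
Round 1 (the author proposes): the publisher can get 165.45 next round, worth 0.75 × 165.45 = 124.0875 now, so the author offers 124.0875, keeping 115.9125.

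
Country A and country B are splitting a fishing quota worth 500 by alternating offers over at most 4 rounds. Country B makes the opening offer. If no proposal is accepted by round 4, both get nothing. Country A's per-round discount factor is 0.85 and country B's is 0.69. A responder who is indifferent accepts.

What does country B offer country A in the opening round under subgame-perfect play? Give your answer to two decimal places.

381.01

Round 4 (country A proposes): country B will accept anything ≥ 0, so country A offers 0 and keeps 500.
Round 3 (country B proposes): country A can get 500 next round, worth 0.85 × 500 = 425 now, so country B offers 425, keeping 75.
Round 2 (country A proposes): country B can get 75 next round, worth 0.69 × 75 = 51.75 now, so country A offers 51.75, keeping 448.25.
Round 1 (country B proposes): country A can get 448.25 next round, worth 0.85 × 448.25 = 381.0125 now; country B offers that and keeps 118.9875.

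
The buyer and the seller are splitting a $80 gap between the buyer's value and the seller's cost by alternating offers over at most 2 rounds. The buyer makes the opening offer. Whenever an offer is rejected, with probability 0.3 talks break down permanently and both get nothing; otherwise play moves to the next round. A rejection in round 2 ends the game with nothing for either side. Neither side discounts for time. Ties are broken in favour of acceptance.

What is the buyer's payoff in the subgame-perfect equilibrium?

24

Round 2 (the seller proposes): the buyer will accept anything ≥ 0, so the seller offers 0 and keeps 80.
Round 1 (the buyer proposes): rejecting gives the seller an expected 0.7 × 80 = 56, so the buyer offers 56, keeping 24.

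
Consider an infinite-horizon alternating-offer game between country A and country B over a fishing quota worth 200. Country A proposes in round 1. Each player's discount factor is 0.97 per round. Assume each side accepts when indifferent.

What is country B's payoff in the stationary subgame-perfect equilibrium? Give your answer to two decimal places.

98.48

Let x be country A's share when country A proposes and y be country B's share when country B proposes.
Country B accepts iff offered ≥ 0.97·y, so x = 200 − 0.97y. Symmetrically y = 200 − 0.97x.
Substituting: x = 200 − 0.97(200 − 0.97x), giving x(1 − 0.97·0.97) = 200(1 − 0.97).
So x = 200 × 0.03 / 0.0591 ≈ 101.5228, and country B receives 200 − x ≈ 98.4772.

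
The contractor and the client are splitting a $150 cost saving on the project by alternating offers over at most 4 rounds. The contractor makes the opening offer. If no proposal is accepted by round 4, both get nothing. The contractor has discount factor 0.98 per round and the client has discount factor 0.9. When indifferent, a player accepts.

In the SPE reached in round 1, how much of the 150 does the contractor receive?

28.23

Solve by backward induction from round 4.
Round 4 (the client proposes): the contractor will accept anything ≥ 0, so the client offers 0 and keeps 150.
Round 3 (the contractor proposes): the client can get 150 next round, worth 0.9 × 150 = 135 now, so the contractor offers 135, keeping 15.
Round 2 (the client proposes): the contractor can get 15 next round, worth 0.98 × 15 = 14.7 now; the client offers that and keeps 135.3.
Round 1 (the contractor proposes): the client can get 135.3 next round, worth 0.9 × 135.3 = 121.77 now. The contractor offers 121.77 and keeps 150 − 121.77 = 28.23.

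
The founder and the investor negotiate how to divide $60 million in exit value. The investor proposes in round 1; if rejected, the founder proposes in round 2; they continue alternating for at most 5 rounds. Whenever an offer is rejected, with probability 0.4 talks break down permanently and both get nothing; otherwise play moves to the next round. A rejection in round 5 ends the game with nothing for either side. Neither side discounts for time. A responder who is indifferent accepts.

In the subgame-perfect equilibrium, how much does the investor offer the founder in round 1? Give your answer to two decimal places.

By backward induction:
Round 5 (the investor proposes): rejection yields 0 for the founder; the investor offers 0 and keeps 60.
Round 4 (the founder proposes): rejecting gives the investor an expected 0.6 × 60 = 36, so the founder offers 36, keeping 24.
Round 3 (the investor proposes): rejecting gives the founder an expected 0.6 × 24 = 14.4; the investor offers that and keeps 45.6.
Round 2 (the founder proposes): rejecting gives the investor an expected 0.6 × 45.6 = 27.36. The founder offers 27.36 and keeps 60 − 27.36 = 32.64.
Round 1 (the investor proposes): rejecting gives the founder an expected 0.6 × 32.64 = 19.584. The investor offers 19.584 and keeps 60 − 19.584 = 40.416.

19.58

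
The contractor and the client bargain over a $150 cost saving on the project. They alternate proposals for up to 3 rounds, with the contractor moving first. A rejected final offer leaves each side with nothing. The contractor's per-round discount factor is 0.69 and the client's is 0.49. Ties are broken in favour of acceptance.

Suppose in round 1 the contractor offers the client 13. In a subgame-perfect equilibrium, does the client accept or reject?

Reject

Round 3 (the contractor proposes): the client will accept anything ≥ 0, so the contractor offers 0 and keeps 150.
Round 2 (the client proposes): the contractor can get 150 next round, worth 0.69 × 150 = 103.5 now; the client offers that and keeps 46.5.
So by rejecting in round 1, the client gets 46.5 next round, worth 0.49 × 46.5 = 22.785 now.
Offer 13 < 22.785, so the client rejects.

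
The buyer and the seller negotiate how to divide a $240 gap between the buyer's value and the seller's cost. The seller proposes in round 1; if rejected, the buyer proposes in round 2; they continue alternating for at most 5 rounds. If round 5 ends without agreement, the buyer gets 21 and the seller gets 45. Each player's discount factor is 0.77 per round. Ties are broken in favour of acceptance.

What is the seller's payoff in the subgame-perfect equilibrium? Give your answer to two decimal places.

By backward induction:
Round 5 (the seller proposes): the buyer gets 21 if talks fail, so the seller offers 21 and keeps 219.
Round 4 (the buyer proposes): the seller can get 219 next round, worth 0.77 × 219 = 168.63 now, so the buyer offers 168.63, keeping 71.37.
Round 3 (the seller proposes): the buyer can get 71.37 next round, worth 0.77 × 71.37 = 54.9549 now. The seller offers 54.9549 and keeps 240 − 54.9549 = 185.0451.
Round 2 (the buyer proposes): the seller can get 185.0451 next round, worth 0.77 × 185.0451 = 142.484727 now, so the buyer offers 142.484727, keeping 97.515273.
Round 1 (the seller proposes): the buyer can get 97.515273 next round, worth 0.77 × 97.515273 = 75.08676021 now, so the seller offers 75.08676021, keeping 164.91323979.

164.91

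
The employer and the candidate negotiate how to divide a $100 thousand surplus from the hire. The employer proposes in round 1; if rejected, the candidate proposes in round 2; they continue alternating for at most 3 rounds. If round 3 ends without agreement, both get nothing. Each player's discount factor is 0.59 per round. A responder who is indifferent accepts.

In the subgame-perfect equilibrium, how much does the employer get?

75.81

Solve by backward induction from round 3.
Round 3 (the employer proposes): rejection yields 0 for the candidate; the employer offers 0 and keeps 100.
Round 2 (the candidate proposes): the employer can get 100 next round, worth 0.59 × 100 = 59 now, so the candidate offers 59, keeping 41.
Round 1 (the employer proposes): the candidate can get 41 next round, worth 0.59 × 41 = 24.19 now, so the employer offers 24.19, keeping 75.81.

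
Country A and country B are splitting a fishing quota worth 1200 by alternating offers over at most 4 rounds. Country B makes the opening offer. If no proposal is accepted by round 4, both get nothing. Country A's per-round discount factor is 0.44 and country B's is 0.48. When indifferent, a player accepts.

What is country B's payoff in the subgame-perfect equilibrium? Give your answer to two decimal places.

813.93

Round 4 (country A proposes): rejection yields 0 for country B; country A offers 0 and keeps 1200.
Round 3 (country B proposes): country A can get 1200 next round, worth 0.44 × 1200 = 528 now. Country B offers 528 and keeps 1200 − 528 = 672.
Round 2 (country A proposes): country B can get 672 next round, worth 0.48 × 672 = 322.56 now. Country A offers 322.56 and keeps 1200 − 322.56 = 877.44.
Round 1 (country B proposes): country A can get 877.44 next round, worth 0.44 × 877.44 = 386.0736 now, so country B offers 386.0736, keeping 813.9264.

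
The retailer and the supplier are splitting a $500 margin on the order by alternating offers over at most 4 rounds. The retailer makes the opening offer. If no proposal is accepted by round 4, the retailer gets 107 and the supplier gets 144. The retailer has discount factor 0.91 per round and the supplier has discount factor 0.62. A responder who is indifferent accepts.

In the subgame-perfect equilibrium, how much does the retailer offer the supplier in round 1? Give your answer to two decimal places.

Round 4 (the supplier proposes): the retailer gets 107 if talks fail, so the supplier offers 107 and keeps 393.
Round 3 (the retailer proposes): the supplier can get 393 next round, worth 0.62 × 393 = 243.66 now, so the retailer offers 243.66, keeping 256.34.
Round 2 (the supplier proposes): the retailer can get 256.34 next round, worth 0.91 × 256.34 = 233.2694 now. The supplier offers 233.2694 and keeps 500 − 233.2694 = 266.7306.
Round 1 (the retailer proposes): the supplier can get 266.7306 next round, worth 0.62 × 266.7306 = 165.372972 now, so the retailer offers 165.372972, keeping 334.627028.

165.37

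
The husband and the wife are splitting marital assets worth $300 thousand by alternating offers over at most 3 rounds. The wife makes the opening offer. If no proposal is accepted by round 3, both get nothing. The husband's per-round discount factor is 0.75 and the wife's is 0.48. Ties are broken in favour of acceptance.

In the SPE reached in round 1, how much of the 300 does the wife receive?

By backward induction:
Round 3 (the wife proposes): the husband will accept anything ≥ 0, so the wife offers 0 and keeps 300.
Round 2 (the husband proposes): the wife can get 300 next round, worth 0.48 × 300 = 144 now; the husband offers that and keeps 156.
Round 1 (the wife proposes): the husband can get 156 next round, worth 0.75 × 156 = 117 now, so the wife offers 117, keeping 183.

183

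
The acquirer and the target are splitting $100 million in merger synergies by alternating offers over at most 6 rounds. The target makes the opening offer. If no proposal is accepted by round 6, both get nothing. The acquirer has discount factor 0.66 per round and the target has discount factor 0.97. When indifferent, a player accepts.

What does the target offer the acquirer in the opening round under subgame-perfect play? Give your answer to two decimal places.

30.30

Round 6 (the acquirer proposes): rejection yields 0 for the target; the acquirer offers 0 and keeps 100.
Round 5 (the target proposes): the acquirer can get 100 next round, worth 0.66 × 100 = 66 now, so the target offers 66, keeping 34.
Round 4 (the acquirer proposes): the target can get 34 next round, worth 0.97 × 34 = 32.98 now; the acquirer offers that and keeps 67.02.
Round 3 (the target proposes): the acquirer can get 67.02 next round, worth 0.66 × 67.02 = 44.2332 now, so the target offers 44.2332, keeping 55.7668.
Round 2 (the acquirer proposes): the target can get 55.7668 next round, worth 0.97 × 55.7668 = 54.093796 now, so the acquirer offers 54.093796, keeping 45.906204.
Round 1 (the target proposes): the acquirer can get 45.906204 next round, worth 0.66 × 45.906204 = 30.29809464 now. The target offers 30.29809464 and keeps 100 − 30.29809464 = 69.70190536.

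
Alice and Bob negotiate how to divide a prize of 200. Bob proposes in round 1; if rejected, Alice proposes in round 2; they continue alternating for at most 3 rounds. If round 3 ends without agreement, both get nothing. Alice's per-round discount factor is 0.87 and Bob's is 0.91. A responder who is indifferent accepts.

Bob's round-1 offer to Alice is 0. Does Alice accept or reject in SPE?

Reject

Work out Alice's continuation value if the offer is rejected.
Round 3 (Bob proposes): rejection yields 0 for Alice; Bob offers 0 and keeps 200.
Round 2 (Alice proposes): Bob can get 200 next round, worth 0.91 × 200 = 182 now, so Alice offers 182, keeping 18.
So by rejecting in round 1, Alice gets 18 next round, worth 0.87 × 18 = 15.66 now.
Offer 0 < 15.66, so Alice rejects.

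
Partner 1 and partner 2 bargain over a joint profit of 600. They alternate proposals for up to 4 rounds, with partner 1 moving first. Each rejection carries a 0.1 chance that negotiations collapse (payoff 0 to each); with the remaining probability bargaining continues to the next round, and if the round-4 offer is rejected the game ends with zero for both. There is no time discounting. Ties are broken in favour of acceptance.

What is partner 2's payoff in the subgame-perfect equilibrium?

By backward induction:
Round 4 (partner 2 proposes): partner 1 will accept anything ≥ 0, so partner 2 offers 0 and keeps 600.
Round 3 (partner 1 proposes): rejecting gives partner 2 an expected 0.9 × 600 = 540. Partner 1 offers 540 and keeps 600 − 540 = 60.
Round 2 (partner 2 proposes): rejecting gives partner 1 an expected 0.9 × 60 = 54, so partner 2 offers 54, keeping 546.
Round 1 (partner 1 proposes): rejecting gives partner 2 an expected 0.9 × 546 = 491.4, so partner 1 offers 491.4, keeping 108.6.

491.4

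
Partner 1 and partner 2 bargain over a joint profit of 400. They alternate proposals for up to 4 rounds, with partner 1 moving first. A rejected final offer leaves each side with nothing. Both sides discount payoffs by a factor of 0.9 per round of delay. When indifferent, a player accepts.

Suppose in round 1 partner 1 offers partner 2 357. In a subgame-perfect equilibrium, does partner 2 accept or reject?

Round 4 (partner 2 proposes): partner 1 will accept anything ≥ 0, so partner 2 offers 0 and keeps 400.
Round 3 (partner 1 proposes): partner 2 can get 400 next round, worth 0.9 × 400 = 360 now, so partner 1 offers 360, keeping 40.
Round 2 (partner 2 proposes): partner 1 can get 40 next round, worth 0.9 × 40 = 36 now; partner 2 offers that and keeps 364.
So by rejecting in round 1, partner 2 gets 364 next round, worth 0.9 × 364 = 327.6 now.
Offer 357 ≥ 327.6, so partner 2 accepts.

Accept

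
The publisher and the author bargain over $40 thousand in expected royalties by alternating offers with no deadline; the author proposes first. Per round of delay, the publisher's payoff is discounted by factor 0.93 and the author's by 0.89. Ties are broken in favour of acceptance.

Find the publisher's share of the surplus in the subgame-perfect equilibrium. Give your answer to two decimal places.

When the author proposes, the publisher accepts any offer worth at least 0.93 times what the publisher would get by proposing next round; and vice versa.
This gives x = 40 − 0.93y and y = 40 − 0.89x, where x and y are each side's share when it proposes.
Hence (1 − 0.93·0.89)x = 40(1 − 0.93), i.e. 0.1723·x = 2.8.
x ≈ 16.2507; the publisher's share is 40 − x ≈ 23.7493.

23.75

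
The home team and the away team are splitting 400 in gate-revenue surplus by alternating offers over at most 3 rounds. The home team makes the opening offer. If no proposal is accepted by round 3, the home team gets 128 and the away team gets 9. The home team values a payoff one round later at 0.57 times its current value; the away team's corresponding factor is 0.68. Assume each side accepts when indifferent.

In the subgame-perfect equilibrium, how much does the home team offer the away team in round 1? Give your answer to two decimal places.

120.45

Work backward from the last round.
Round 3 (the home team proposes): the away team gets 9 if talks fail, so the home team offers 9 and keeps 391.
Round 2 (the away team proposes): the home team can get 391 next round, worth 0.57 × 391 = 222.87 now, so the away team offers 222.87, keeping 177.13.
Round 1 (the home team proposes): the away team can get 177.13 next round, worth 0.68 × 177.13 = 120.4484 now. The home team offers 120.4484 and keeps 400 − 120.4484 = 279.5516.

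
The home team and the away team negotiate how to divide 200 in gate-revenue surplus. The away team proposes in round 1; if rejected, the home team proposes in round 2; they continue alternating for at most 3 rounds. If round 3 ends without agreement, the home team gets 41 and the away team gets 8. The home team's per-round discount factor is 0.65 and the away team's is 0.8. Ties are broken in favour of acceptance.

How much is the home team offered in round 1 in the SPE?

47.32

Round 3 (the away team proposes): the home team gets 41 if talks fail, so the away team offers 41 and keeps 159.
Round 2 (the home team proposes): the away team can get 159 next round, worth 0.8 × 159 = 127.2 now; the home team offers that and keeps 72.8.
Round 1 (the away team proposes): the home team can get 72.8 next round, worth 0.65 × 72.8 = 47.32 now. The away team offers 47.32 and keeps 200 − 47.32 = 152.68.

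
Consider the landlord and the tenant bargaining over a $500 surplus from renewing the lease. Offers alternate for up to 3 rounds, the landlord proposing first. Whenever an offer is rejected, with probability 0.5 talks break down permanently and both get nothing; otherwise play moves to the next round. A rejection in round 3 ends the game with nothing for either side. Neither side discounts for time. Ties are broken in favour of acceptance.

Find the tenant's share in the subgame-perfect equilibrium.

Round 3 (the landlord proposes): rejection yields 0 for the tenant; the landlord offers 0 and keeps 500.
Round 2 (the tenant proposes): rejecting gives the landlord an expected 0.5 × 500 = 250; the tenant offers that and keeps 250.
Round 1 (the landlord proposes): rejecting gives the tenant an expected 0.5 × 250 = 125; the landlord offers that and keeps 375.

125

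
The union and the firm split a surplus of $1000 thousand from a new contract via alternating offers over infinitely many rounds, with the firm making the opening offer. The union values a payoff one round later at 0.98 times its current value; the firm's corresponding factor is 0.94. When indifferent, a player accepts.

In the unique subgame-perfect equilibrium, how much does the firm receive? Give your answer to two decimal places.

When the firm proposes, the union accepts any offer worth at least 0.98 times what the union would get by proposing next round; and vice versa.
This gives x = 1000 − 0.98y and y = 1000 − 0.94x, where x and y are each side's share when it proposes.
Hence (1 − 0.98·0.94)x = 1000(1 − 0.98), i.e. 0.0788·x = 20.
x ≈ 253.8071; the union's share is 1000 − x ≈ 746.1929.

253.81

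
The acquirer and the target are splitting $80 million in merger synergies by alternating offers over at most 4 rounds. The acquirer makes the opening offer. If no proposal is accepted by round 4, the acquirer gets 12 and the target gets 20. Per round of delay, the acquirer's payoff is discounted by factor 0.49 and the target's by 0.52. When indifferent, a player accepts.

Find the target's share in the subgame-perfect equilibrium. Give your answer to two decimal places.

30.23

Work backward from the last round.
Round 4 (the target proposes): the acquirer gets 12 if talks fail, so the target offers 12 and keeps 68.
Round 3 (the acquirer proposes): the target can get 68 next round, worth 0.52 × 68 = 35.36 now, so the acquirer offers 35.36, keeping 44.64.
Round 2 (the target proposes): the acquirer can get 44.64 next round, worth 0.49 × 44.64 = 21.8736 now; the target offers that and keeps 58.1264.
Round 1 (the acquirer proposes): the target can get 58.1264 next round, worth 0.52 × 58.1264 = 30.225728 now; the acquirer offers that and keeps 49.774272.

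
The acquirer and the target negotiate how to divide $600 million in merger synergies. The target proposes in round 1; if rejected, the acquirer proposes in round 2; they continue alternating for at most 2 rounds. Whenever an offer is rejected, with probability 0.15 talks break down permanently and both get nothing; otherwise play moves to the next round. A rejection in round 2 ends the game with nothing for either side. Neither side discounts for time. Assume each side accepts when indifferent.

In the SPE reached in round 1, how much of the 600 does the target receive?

90

Round 2 (the acquirer proposes): rejection yields 0 for the target; the acquirer offers 0 and keeps 600.
Round 1 (the target proposes): rejecting gives the acquirer an expected 0.85 × 600 = 510. The target offers 510 and keeps 600 − 510 = 90.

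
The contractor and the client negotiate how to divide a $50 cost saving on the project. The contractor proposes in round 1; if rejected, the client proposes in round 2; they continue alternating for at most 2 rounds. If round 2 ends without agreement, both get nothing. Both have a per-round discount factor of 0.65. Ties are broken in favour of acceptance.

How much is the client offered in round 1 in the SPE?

32.5

Solve by backward induction from round 2.
Round 2 (the client proposes): rejection yields 0 for the contractor; the client offers 0 and keeps 50.
Round 1 (the contractor proposes): the client can get 50 next round, worth 0.65 × 50 = 32.5 now. The contractor offers 32.5 and keeps 50 − 32.5 = 17.5.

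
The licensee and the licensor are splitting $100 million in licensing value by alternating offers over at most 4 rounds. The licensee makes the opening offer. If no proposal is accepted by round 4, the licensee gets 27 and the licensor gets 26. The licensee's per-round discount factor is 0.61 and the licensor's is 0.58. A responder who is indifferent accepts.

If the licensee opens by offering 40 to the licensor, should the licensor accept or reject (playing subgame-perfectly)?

Accept

Round 4 (the licensor proposes): the licensee gets 27 if talks fail, so the licensor offers 27 and keeps 73.
Round 3 (the licensee proposes): the licensor can get 73 next round, worth 0.58 × 73 = 42.34 now. The licensee offers 42.34 and keeps 100 − 42.34 = 57.66.
Round 2 (the licensor proposes): the licensee can get 57.66 next round, worth 0.61 × 57.66 = 35.1726 now, so the licensor offers 35.1726, keeping 64.8274.
So by rejecting in round 1, the licensor gets 64.8274 next round, worth 0.58 × 64.8274 = 37.599892 now.
Offer 40 ≥ 37.599892, so the licensor accepts.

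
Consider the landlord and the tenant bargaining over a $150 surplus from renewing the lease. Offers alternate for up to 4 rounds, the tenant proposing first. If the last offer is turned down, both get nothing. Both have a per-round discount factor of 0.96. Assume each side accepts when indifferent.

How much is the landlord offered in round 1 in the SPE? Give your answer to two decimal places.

Round 4 (the landlord proposes): rejection yields 0 for the tenant; the landlord offers 0 and keeps 150.
Round 3 (the tenant proposes): the landlord can get 150 next round, worth 0.96 × 150 = 144 now; the tenant offers that and keeps 6.
Round 2 (the landlord proposes): the tenant can get 6 next round, worth 0.96 × 6 = 5.76 now, so the landlord offers 5.76, keeping 144.24.
Round 1 (the tenant proposes): the landlord can get 144.24 next round, worth 0.96 × 144.24 = 138.4704 now. The tenant offers 138.4704 and keeps 150 − 138.4704 = 11.5296.

138.47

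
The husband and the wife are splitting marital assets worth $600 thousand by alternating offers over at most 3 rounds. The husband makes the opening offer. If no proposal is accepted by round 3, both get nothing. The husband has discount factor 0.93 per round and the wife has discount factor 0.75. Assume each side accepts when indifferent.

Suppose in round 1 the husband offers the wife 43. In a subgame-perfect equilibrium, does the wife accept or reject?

Accept

Work out the wife's continuation value if the offer is rejected.
Round 3 (the husband proposes): the wife will accept anything ≥ 0, so the husband offers 0 and keeps 600.
Round 2 (the wife proposes): the husband can get 600 next round, worth 0.93 × 600 = 558 now; the wife offers that and keeps 42.
So by rejecting in round 1, the wife gets 42 next round, worth 0.75 × 42 = 31.5 now.
Offer 43 ≥ 31.5, so the wife accepts.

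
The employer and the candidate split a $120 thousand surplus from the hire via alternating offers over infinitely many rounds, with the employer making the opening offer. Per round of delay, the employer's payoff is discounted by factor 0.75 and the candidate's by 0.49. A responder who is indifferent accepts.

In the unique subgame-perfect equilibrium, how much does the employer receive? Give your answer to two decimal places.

Let x be the employer's share when the employer proposes and y be the candidate's share when the candidate proposes.
The candidate accepts iff offered ≥ 0.49·y, so x = 120 − 0.49y. Symmetrically y = 120 − 0.75x.
Substituting: x = 120 − 0.49(120 − 0.75x), giving x(1 − 0.75·0.49) = 120(1 − 0.49).
So x = 120 × 0.51 / 0.6325 ≈ 96.7589, and the candidate receives 120 − x ≈ 23.2411.

96.76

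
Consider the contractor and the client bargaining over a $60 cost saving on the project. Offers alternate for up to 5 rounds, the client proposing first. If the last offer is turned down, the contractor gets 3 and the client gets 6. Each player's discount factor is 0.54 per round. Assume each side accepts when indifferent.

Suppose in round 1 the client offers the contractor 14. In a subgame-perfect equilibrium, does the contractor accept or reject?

Reject

Round 5 (the client proposes): the contractor gets 3 if talks fail, so the client offers 3 and keeps 57.
Round 4 (the contractor proposes): the client can get 57 next round, worth 0.54 × 57 = 30.78 now, so the contractor offers 30.78, keeping 29.22.
Round 3 (the client proposes): the contractor can get 29.22 next round, worth 0.54 × 29.22 = 15.7788 now, so the client offers 15.7788, keeping 44.2212.
Round 2 (the contractor proposes): the client can get 44.2212 next round, worth 0.54 × 44.2212 = 23.879448 now. The contractor offers 23.879448 and keeps 60 − 23.879448 = 36.120552.
So by rejecting in round 1, the contractor gets 36.120552 next round, worth 0.54 × 36.120552 = 19.50509808 now.
Offer 14 < 19.50509808, so the contractor rejects.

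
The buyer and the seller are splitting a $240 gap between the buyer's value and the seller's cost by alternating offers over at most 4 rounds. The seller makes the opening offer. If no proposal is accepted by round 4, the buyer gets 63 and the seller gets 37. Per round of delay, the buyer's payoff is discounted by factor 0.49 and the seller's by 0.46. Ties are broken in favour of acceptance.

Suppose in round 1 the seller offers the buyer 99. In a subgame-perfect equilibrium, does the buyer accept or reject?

Round 4 (the buyer proposes): the seller gets 37 if talks fail, so the buyer offers 37 and keeps 203.
Round 3 (the seller proposes): the buyer can get 203 next round, worth 0.49 × 203 = 99.47 now, so the seller offers 99.47, keeping 140.53.
Round 2 (the buyer proposes): the seller can get 140.53 next round, worth 0.46 × 140.53 = 64.6438 now; the buyer offers that and keeps 175.3562.
So by rejecting in round 1, the buyer gets 175.3562 next round, worth 0.49 × 175.3562 = 85.924538 now.
Offer 99 ≥ 85.924538, so the buyer accepts.

Accept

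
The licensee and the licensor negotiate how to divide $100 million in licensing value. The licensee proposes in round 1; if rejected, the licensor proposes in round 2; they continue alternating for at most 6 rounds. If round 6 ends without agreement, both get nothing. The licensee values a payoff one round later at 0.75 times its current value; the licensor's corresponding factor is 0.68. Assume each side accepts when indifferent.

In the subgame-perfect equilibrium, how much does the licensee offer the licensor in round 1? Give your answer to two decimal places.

Work backward from the last round.
Round 6 (the licensor proposes): rejection yields 0 for the licensee; the licensor offers 0 and keeps 100.
Round 5 (the licensee proposes): the licensor can get 100 next round, worth 0.68 × 100 = 68 now, so the licensee offers 68, keeping 32.
Round 4 (the licensor proposes): the licensee can get 32 next round, worth 0.75 × 32 = 24 now. The licensor offers 24 and keeps 100 − 24 = 76.
Round 3 (the licensee proposes): the licensor can get 76 next round, worth 0.68 × 76 = 51.68 now, so the licensee offers 51.68, keeping 48.32.
Round 2 (the licensor proposes): the licensee can get 48.32 next round, worth 0.75 × 48.32 = 36.24 now, so the licensor offers 36.24, keeping 63.76.
Round 1 (the licensee proposes): the licensor can get 63.76 next round, worth 0.68 × 63.76 = 43.3568 now, so the licensee offers 43.3568, keeping 56.6432.

43.36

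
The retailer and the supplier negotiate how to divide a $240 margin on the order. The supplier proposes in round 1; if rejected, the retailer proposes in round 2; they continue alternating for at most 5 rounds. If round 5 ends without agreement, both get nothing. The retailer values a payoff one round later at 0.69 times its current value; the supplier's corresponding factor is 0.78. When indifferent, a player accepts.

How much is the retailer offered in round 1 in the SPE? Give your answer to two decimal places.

By backward induction:
Round 5 (the supplier proposes): rejection yields 0 for the retailer; the supplier offers 0 and keeps 240.
Round 4 (the retailer proposes): the supplier can get 240 next round, worth 0.78 × 240 = 187.2 now; the retailer offers that and keeps 52.8.
Round 3 (the supplier proposes): the retailer can get 52.8 next round, worth 0.69 × 52.8 = 36.432 now. The supplier offers 36.432 and keeps 240 − 36.432 = 203.568.
Round 2 (the retailer proposes): the supplier can get 203.568 next round, worth 0.78 × 203.568 = 158.78304 now. The retailer offers 158.78304 and keeps 240 − 158.78304 = 81.21696.
Round 1 (the supplier proposes): the retailer can get 81.21696 next round, worth 0.69 × 81.21696 = 56.0397024 now. The supplier offers 56.0397024 and keeps 240 − 56.0397024 = 183.9602976.

56.04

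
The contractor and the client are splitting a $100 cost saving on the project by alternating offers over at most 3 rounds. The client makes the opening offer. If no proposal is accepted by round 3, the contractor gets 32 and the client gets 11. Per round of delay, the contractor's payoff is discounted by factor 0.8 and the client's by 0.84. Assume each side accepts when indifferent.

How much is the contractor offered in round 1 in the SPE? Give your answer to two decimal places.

Round 3 (the client proposes): the contractor gets 32 if talks fail, so the client offers 32 and keeps 68.
Round 2 (the contractor proposes): the client can get 68 next round, worth 0.84 × 68 = 57.12 now; the contractor offers that and keeps 42.88.
Round 1 (the client proposes): the contractor can get 42.88 next round, worth 0.8 × 42.88 = 34.304 now. The client offers 34.304 and keeps 100 − 34.304 = 65.696.

34.30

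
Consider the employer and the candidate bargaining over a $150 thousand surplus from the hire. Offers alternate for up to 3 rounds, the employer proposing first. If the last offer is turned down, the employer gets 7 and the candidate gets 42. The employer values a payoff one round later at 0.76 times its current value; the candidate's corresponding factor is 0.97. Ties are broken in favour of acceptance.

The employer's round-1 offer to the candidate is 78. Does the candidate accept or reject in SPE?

Round 3 (the employer proposes): the candidate gets 42 if talks fail, so the employer offers 42 and keeps 108.
Round 2 (the candidate proposes): the employer can get 108 next round, worth 0.76 × 108 = 82.08 now, so the candidate offers 82.08, keeping 67.92.
So by rejecting in round 1, the candidate gets 67.92 next round, worth 0.97 × 67.92 = 65.8824 now.
Offer 78 ≥ 65.8824, so the candidate accepts.

Accept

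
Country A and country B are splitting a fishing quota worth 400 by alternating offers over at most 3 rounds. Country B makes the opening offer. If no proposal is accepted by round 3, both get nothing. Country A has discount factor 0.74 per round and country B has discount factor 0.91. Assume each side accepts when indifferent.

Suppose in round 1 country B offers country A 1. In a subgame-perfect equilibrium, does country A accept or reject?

Reject

Work out country A's continuation value if the offer is rejected.
Round 3 (country B proposes): rejection yields 0 for country A; country B offers 0 and keeps 400.
Round 2 (country A proposes): country B can get 400 next round, worth 0.91 × 400 = 364 now; country A offers that and keeps 36.
So by rejecting in round 1, country A gets 36 next round, worth 0.74 × 36 = 26.64 now.
Offer 1 < 26.64, so country A rejects.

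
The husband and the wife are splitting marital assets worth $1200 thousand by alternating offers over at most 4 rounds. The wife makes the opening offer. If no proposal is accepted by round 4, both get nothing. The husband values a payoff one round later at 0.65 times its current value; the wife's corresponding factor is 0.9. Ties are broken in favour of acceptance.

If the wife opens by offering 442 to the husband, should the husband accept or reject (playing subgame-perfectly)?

Round 4 (the husband proposes): the wife will accept anything ≥ 0, so the husband offers 0 and keeps 1200.
Round 3 (the wife proposes): the husband can get 1200 next round, worth 0.65 × 1200 = 780 now. The wife offers 780 and keeps 1200 − 780 = 420.
Round 2 (the husband proposes): the wife can get 420 next round, worth 0.9 × 420 = 378 now. The husband offers 378 and keeps 1200 − 378 = 822.
So by rejecting in round 1, the husband gets 822 next round, worth 0.65 × 822 = 534.3 now.
Offer 442 < 534.3, so the husband rejects.

Reject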